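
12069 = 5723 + 6346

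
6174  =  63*98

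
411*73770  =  30319470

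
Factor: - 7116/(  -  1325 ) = 2^2*3^1*5^ (- 2 )*53^ ( - 1)*593^1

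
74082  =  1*74082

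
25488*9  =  229392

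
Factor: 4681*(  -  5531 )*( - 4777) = 123679448747 = 17^1*31^1*151^1* 281^1*5531^1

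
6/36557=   6/36557 = 0.00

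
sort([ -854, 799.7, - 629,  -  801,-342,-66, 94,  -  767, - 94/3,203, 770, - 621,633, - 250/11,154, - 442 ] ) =[ - 854, - 801, - 767, - 629,-621, - 442, - 342, - 66,-94/3, - 250/11, 94, 154,203, 633, 770, 799.7 ] 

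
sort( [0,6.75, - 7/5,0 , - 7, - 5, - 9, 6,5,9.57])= [ - 9  , - 7,- 5, - 7/5,0,0,5,6,6.75, 9.57]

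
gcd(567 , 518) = 7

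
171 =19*9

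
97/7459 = 97/7459 = 0.01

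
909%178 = 19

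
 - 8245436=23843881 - 32089317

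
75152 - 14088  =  61064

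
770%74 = 30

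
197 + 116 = 313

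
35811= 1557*23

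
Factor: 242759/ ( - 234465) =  - 761/735 = - 3^ ( - 1 )*5^(  -  1)*7^( - 2 )*761^1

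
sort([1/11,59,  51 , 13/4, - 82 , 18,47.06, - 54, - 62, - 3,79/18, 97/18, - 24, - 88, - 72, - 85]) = [ - 88,-85,- 82,-72, - 62,-54, - 24, - 3 , 1/11,  13/4,  79/18,97/18, 18,47.06,51,59 ] 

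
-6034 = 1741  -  7775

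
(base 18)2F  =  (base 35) 1G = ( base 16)33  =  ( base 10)51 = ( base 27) 1o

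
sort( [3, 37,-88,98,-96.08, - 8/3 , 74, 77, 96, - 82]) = [ - 96.08,- 88,-82,-8/3, 3,37, 74,  77,  96,98 ]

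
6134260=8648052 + -2513792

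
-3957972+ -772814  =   - 4730786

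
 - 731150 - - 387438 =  - 343712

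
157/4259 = 157/4259=0.04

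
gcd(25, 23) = 1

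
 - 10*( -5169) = 51690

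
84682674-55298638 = 29384036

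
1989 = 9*221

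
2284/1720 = 1+ 141/430 = 1.33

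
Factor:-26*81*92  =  -2^3*3^4*13^1*23^1 = -  193752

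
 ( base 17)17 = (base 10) 24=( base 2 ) 11000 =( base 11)22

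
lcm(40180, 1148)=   40180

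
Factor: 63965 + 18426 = 82391 = 47^1*1753^1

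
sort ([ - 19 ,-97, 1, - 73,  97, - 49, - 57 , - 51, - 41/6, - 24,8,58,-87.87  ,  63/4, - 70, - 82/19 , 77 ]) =[ - 97,- 87.87, -73, - 70, - 57,-51, - 49, - 24, - 19, - 41/6, - 82/19,1,  8, 63/4,  58 , 77,97]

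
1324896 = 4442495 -3117599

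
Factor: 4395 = 3^1*5^1  *  293^1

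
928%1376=928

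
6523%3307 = 3216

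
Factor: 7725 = 3^1*5^2 * 103^1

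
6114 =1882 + 4232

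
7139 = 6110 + 1029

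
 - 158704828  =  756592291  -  915297119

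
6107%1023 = 992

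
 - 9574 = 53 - 9627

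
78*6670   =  520260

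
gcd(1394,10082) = 2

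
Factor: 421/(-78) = - 2^( - 1)*3^( - 1 )*13^( - 1 )*421^1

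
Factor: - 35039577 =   -  3^1* 293^1*39863^1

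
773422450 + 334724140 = 1108146590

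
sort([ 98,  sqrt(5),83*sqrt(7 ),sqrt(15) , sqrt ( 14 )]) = [ sqrt (5 ),sqrt (14 ),sqrt (15) , 98, 83*sqrt (7 ) ]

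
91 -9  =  82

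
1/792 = 1/792 = 0.00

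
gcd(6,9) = 3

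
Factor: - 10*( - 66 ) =2^2*3^1*5^1*11^1 = 660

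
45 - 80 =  - 35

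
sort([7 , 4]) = [4,7]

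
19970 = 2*9985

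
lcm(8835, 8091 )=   768645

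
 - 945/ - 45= 21 + 0/1 = 21.00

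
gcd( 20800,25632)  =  32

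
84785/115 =737 + 6/23 = 737.26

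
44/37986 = 22/18993  =  0.00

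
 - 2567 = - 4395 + 1828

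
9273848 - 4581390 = 4692458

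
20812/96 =5203/24 = 216.79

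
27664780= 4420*6259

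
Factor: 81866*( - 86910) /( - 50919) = 2^2*5^1*11^(  -  1)*1543^( - 1)*2897^1*40933^1 = 2371658020/16973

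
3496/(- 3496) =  - 1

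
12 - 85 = -73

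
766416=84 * 9124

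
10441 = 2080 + 8361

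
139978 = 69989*2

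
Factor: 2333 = 2333^1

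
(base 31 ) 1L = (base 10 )52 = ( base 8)64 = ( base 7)103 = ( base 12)44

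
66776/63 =1059  +  59/63  =  1059.94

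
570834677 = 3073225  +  567761452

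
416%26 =0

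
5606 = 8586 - 2980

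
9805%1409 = 1351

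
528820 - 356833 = 171987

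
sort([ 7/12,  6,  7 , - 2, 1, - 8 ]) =[-8, - 2,  7/12, 1,6,7] 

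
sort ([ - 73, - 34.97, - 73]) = [ - 73, - 73, - 34.97]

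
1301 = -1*( - 1301)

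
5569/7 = 795+4/7 =795.57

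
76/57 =1 + 1/3= 1.33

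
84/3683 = 84/3683  =  0.02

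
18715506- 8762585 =9952921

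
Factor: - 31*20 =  - 620=-2^2*5^1*31^1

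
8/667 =8/667 = 0.01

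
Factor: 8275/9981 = 3^( - 2) *5^2*331^1*1109^( - 1)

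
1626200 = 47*34600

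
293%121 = 51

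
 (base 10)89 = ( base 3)10022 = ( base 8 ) 131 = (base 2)1011001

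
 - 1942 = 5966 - 7908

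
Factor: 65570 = 2^1*5^1 * 79^1*83^1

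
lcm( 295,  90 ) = 5310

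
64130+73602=137732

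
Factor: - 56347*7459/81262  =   - 2^ ( -1 )*29^2*41^( - 1)*67^1*991^( - 1) * 7459^1 = -  420292273/81262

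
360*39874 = 14354640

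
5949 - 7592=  - 1643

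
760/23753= 760/23753 = 0.03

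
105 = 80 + 25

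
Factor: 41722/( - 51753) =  - 2^1*3^(  -  1 )*13^( - 1 )*23^1* 907^1 * 1327^( -1)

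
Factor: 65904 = 2^4*3^1*1373^1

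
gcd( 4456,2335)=1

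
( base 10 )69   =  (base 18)3F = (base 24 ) 2L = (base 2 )1000101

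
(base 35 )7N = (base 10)268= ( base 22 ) C4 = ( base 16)10C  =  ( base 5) 2033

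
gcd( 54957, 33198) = 3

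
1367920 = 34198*40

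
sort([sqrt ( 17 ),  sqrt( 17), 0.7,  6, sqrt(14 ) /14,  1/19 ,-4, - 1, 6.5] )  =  [ - 4, - 1, 1/19, sqrt(14 )/14,0.7,sqrt(17 ), sqrt( 17), 6,6.5]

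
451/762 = 451/762 = 0.59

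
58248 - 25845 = 32403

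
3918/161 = 24 + 54/161=24.34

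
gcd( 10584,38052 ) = 252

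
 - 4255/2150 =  - 2+9/430 = - 1.98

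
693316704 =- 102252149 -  - 795568853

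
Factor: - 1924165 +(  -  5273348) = -3^1*2399171^1=-  7197513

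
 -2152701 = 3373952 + - 5526653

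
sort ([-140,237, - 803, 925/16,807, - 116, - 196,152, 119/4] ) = [-803, - 196,  -  140, - 116,119/4,925/16,152,237,807] 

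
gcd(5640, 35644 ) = 4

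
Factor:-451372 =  - 2^2 * 112843^1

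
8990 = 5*1798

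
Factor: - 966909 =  - 3^1*17^1*18959^1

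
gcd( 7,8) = 1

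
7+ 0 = 7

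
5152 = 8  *644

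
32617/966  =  33 + 739/966 = 33.77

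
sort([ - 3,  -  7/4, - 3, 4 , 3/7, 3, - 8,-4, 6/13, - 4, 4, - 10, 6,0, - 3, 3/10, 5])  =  [ - 10, - 8 ,-4, - 4, - 3, - 3 , - 3 , - 7/4  ,  0, 3/10,3/7, 6/13, 3 , 4, 4,5, 6]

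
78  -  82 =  - 4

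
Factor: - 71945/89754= - 2^( - 1)*3^(-1 )*5^1*7^( - 1 )*2137^(-1 )*14389^1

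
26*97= 2522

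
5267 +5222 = 10489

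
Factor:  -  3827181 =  - 3^1*787^1*1621^1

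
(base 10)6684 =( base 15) 1ea9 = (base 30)7co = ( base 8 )15034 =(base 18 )12B6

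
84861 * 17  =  1442637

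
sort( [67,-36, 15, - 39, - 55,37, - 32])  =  [ - 55,  -  39, - 36, - 32 , 15,37, 67 ]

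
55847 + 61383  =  117230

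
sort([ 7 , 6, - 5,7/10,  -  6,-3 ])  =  [ - 6, - 5, -3,7/10, 6,7 ] 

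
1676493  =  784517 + 891976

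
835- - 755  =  1590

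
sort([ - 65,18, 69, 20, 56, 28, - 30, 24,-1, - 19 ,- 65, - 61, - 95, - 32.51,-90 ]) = [ - 95, - 90, - 65, - 65, - 61,-32.51, - 30,-19, - 1, 18, 20, 24, 28,56, 69]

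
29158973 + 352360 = 29511333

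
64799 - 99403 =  - 34604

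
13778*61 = 840458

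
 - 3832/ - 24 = 479/3 = 159.67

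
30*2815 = 84450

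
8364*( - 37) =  - 309468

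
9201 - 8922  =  279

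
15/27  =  5/9 =0.56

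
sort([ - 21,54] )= [ - 21,54 ] 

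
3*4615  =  13845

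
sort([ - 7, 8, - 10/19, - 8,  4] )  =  [ - 8 ,-7,-10/19,4,8 ] 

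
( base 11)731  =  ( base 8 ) 1561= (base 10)881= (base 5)12011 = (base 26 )17n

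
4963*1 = 4963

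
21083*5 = 105415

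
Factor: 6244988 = 2^2*1561247^1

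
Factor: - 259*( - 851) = 220409  =  7^1* 23^1*37^2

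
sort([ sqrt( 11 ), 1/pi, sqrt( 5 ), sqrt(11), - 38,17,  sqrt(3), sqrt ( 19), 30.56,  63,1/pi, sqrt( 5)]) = [ - 38,1/pi,1/pi,sqrt(3),sqrt(5 ), sqrt( 5), sqrt( 11), sqrt( 11), sqrt(19),17,30.56,63 ]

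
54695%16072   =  6479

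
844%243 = 115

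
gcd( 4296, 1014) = 6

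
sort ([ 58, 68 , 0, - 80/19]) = [ - 80/19,0, 58,68]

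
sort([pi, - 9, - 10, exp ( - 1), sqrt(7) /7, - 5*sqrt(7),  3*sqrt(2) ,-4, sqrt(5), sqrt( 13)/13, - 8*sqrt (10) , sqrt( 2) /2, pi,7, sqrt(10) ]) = [-8*sqrt ( 10), - 5 *sqrt( 7),- 10 , - 9,-4,sqrt(13) /13,exp( - 1),sqrt( 7)/7,  sqrt( 2)/2, sqrt(5), pi, pi,sqrt( 10),3*sqrt(  2),7]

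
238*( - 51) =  - 12138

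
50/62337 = 50/62337 = 0.00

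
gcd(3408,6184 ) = 8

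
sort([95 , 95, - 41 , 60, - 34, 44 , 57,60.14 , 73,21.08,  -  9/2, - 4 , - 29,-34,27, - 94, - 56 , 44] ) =[  -  94 ,  -  56,  -  41,-34, - 34, - 29, - 9/2, - 4 , 21.08, 27  ,  44, 44, 57 , 60, 60.14 , 73  ,  95,95 ]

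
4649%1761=1127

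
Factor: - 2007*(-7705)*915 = 3^3*5^2*23^1*61^1*67^1*223^1=14149500525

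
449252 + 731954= 1181206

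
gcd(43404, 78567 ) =3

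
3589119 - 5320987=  - 1731868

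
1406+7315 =8721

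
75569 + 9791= 85360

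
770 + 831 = 1601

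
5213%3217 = 1996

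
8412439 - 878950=7533489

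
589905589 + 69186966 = 659092555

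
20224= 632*32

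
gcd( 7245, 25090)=5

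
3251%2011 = 1240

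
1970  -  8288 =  - 6318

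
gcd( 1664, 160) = 32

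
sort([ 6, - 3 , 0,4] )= [  -  3, 0,4,6] 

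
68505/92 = 744 + 57/92 = 744.62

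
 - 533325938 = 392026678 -925352616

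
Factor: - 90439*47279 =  - 47279^1*90439^1 = - 4275865481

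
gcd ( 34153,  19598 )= 41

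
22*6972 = 153384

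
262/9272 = 131/4636 = 0.03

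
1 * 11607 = 11607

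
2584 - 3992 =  - 1408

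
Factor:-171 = -3^2*19^1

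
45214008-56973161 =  - 11759153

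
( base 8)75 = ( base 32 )1t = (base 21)2j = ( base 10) 61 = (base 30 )21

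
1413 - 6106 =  - 4693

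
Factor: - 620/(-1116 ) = 5/9 = 3^ (-2) * 5^1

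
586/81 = 7  +  19/81 = 7.23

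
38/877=38/877 = 0.04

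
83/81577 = 83/81577 = 0.00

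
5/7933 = 5/7933 = 0.00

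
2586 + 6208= 8794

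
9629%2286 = 485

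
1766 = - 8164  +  9930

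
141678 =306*463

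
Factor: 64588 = 2^2*67^1 * 241^1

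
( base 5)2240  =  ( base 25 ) CK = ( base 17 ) 11e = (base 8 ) 500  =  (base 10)320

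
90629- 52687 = 37942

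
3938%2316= 1622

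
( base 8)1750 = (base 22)21A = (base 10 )1000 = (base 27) 1a1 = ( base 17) 37E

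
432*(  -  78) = -33696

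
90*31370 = 2823300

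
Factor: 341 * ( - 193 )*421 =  - 11^1*31^1*193^1*421^1  =  - 27707273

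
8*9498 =75984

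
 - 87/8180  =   - 1 + 8093/8180 = -0.01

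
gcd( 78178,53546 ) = 2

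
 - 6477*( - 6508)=42152316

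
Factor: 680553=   3^2*75617^1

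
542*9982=5410244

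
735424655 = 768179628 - 32754973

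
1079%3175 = 1079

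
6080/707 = 8  +  424/707 =8.60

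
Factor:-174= - 2^1*3^1*29^1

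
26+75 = 101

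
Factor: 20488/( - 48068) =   -  26/61 = - 2^1*13^1*61^( - 1 )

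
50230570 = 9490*5293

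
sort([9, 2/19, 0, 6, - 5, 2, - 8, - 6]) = [ - 8,  -  6, - 5, 0, 2/19,2,6, 9 ] 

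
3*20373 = 61119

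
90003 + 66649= 156652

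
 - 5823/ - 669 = 1941/223 = 8.70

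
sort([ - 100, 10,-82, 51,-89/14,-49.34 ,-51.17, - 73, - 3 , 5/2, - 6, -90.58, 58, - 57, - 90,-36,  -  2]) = [ - 100, - 90.58,  -  90, - 82, - 73, - 57,-51.17, - 49.34,-36, - 89/14, - 6, - 3 , - 2,5/2,10, 51,  58]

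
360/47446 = 180/23723 = 0.01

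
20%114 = 20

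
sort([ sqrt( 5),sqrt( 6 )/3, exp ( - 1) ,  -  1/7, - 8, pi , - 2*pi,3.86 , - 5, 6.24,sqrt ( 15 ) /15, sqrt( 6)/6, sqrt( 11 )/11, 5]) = [ - 8, - 2*pi , - 5,  -  1/7, sqrt( 15)/15, sqrt( 11 ) /11, exp( - 1), sqrt( 6 ) /6,sqrt( 6)/3, sqrt( 5),pi,3.86 , 5,6.24]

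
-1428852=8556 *( - 167 ) 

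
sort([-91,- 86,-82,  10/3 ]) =[-91,-86,-82,10/3 ]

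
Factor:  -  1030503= -3^1*19^1*101^1*179^1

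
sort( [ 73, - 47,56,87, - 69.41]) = [-69.41, - 47,56,73,87]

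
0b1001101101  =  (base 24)11l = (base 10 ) 621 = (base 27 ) N0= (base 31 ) k1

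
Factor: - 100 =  - 2^2*5^2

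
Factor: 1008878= 2^1*13^1 * 38803^1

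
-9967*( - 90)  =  897030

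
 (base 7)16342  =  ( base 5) 122021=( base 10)4636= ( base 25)7ab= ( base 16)121c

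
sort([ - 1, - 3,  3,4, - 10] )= [ - 10, - 3,  -  1, 3,4 ] 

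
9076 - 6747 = 2329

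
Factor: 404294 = 2^1*11^1*17^1 * 23^1*47^1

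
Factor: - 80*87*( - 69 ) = 2^4*3^2* 5^1 * 23^1*29^1= 480240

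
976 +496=1472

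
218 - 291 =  - 73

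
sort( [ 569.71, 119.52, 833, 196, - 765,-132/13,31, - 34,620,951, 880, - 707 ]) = [ - 765,- 707, - 34, - 132/13,31, 119.52, 196,569.71,620, 833,880 , 951] 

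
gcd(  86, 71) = 1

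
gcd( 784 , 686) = 98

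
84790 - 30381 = 54409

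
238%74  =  16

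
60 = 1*60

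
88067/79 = 1114+61/79 = 1114.77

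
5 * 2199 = 10995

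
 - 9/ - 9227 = 9/9227= 0.00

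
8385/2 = 8385/2 = 4192.50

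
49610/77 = 4510/7 = 644.29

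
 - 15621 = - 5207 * 3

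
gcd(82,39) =1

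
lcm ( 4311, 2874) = 8622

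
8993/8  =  1124 + 1/8  =  1124.12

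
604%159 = 127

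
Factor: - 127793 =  - 47^1*2719^1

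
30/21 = 10/7 = 1.43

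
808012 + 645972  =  1453984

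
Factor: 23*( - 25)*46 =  - 2^1*5^2*23^2 = -  26450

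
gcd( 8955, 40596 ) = 597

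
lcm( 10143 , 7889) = 71001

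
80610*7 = 564270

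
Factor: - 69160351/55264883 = -13^1*23^( - 1 )*67^( - 1 )*35863^ ( - 1)*5320027^1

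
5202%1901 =1400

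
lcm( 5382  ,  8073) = 16146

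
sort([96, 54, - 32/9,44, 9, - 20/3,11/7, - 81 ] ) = [ - 81 , - 20/3,-32/9,11/7, 9,44, 54,96]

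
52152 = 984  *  53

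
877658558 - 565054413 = 312604145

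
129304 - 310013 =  - 180709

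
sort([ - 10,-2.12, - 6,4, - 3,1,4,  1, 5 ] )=[- 10,  -  6, - 3, - 2.12,1, 1,  4 , 4,5] 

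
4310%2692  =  1618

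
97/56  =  1 + 41/56 = 1.73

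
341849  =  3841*89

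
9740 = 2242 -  - 7498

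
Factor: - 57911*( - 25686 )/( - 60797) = - 2^1*3^2*7^1*11^ ( - 1) * 1427^1*5527^(-1)*8273^1 = -  1487501946/60797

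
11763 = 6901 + 4862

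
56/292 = 14/73= 0.19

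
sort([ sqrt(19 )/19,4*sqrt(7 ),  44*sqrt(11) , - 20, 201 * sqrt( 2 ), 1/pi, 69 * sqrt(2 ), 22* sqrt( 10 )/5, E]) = [ - 20, sqrt (19 )/19 , 1/pi,  E, 4 * sqrt(7) , 22*sqrt( 10 )/5, 69*sqrt(2), 44 * sqrt(11),201 * sqrt ( 2)]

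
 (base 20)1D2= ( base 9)815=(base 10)662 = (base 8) 1226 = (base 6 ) 3022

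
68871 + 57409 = 126280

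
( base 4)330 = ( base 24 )2C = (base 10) 60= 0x3c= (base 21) 2i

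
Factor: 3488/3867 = 2^5*3^(-1)*109^1*1289^( - 1)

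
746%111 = 80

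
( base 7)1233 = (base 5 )3330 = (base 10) 465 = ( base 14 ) 253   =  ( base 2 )111010001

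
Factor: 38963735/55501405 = 41^1*71^1*2677^1*11100281^(-1) = 7792747/11100281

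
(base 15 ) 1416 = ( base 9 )5803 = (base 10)4296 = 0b1000011001000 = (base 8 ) 10310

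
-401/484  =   - 401/484  =  - 0.83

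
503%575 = 503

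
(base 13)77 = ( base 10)98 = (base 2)1100010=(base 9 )118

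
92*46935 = 4318020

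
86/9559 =86/9559 = 0.01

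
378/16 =189/8 = 23.62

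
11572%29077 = 11572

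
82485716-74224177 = 8261539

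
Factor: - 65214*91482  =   - 2^2*3^3*79^1*193^1*3623^1 = - 5965907148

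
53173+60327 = 113500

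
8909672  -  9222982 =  - 313310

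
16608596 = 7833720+8774876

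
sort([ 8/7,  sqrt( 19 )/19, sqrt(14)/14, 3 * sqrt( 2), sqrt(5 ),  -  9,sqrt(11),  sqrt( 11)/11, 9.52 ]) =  [- 9,sqrt( 19)/19, sqrt( 14)/14,  sqrt( 11)/11, 8/7, sqrt( 5), sqrt ( 11), 3*sqrt (2),9.52] 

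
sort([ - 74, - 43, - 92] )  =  [ - 92,  -  74,  -  43]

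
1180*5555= 6554900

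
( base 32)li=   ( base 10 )690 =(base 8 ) 1262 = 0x2B2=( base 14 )374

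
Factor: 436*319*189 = 2^2*3^3*7^1*11^1*29^1*109^1 = 26286876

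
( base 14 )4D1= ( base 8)1707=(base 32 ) U7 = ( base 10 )967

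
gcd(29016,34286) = 62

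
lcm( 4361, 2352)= 209328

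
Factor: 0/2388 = 0 = 0^1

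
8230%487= 438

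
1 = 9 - 8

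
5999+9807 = 15806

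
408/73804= 102/18451 = 0.01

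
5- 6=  - 1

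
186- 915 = -729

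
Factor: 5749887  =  3^1*11^1*13^2*1031^1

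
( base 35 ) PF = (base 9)1188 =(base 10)890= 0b1101111010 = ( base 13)536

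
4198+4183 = 8381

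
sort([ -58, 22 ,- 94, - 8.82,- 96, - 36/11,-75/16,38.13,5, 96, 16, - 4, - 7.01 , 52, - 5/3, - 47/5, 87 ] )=[ - 96, - 94,-58, - 47/5,- 8.82 , - 7.01,  -  75/16,-4,  -  36/11, -5/3, 5 , 16, 22, 38.13, 52, 87, 96 ]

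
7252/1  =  7252 = 7252.00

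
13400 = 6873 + 6527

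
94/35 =94/35 = 2.69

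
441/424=441/424 = 1.04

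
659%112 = 99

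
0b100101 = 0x25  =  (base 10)37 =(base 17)23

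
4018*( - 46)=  - 184828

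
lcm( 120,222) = 4440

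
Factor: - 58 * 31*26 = - 46748  =  -2^2 * 13^1 * 29^1*31^1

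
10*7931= 79310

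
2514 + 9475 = 11989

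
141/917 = 141/917 = 0.15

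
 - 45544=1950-47494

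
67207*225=15121575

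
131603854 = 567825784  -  436221930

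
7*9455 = 66185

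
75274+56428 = 131702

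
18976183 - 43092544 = - 24116361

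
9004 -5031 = 3973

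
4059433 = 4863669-804236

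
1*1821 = 1821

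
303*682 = 206646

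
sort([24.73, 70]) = [24.73 , 70]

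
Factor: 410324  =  2^2*19^1*5399^1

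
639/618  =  1+7/206 =1.03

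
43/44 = 43/44=0.98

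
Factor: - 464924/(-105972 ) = 3^( - 1 ) * 47^1*2473^1  *8831^( - 1) = 116231/26493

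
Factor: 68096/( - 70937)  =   - 2^9*7^1*19^1*70937^(- 1)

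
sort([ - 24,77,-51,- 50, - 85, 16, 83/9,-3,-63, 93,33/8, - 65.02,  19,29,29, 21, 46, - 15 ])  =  [ - 85,-65.02, - 63, - 51, - 50, - 24, - 15,-3, 33/8, 83/9,16,19, 21,29,29,46,77,93] 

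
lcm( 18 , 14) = 126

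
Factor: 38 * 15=2^1*3^1*5^1*19^1 = 570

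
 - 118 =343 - 461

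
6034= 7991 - 1957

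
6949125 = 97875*71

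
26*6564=170664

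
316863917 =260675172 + 56188745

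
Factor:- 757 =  - 757^1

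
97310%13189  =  4987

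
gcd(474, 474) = 474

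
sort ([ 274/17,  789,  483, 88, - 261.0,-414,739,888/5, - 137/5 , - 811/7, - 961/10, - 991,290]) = [- 991, - 414,  -  261.0, - 811/7, - 961/10, - 137/5,274/17, 88,888/5,290, 483, 739,789]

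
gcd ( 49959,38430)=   3843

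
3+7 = 10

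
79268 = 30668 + 48600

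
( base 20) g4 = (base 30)ao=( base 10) 324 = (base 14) 192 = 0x144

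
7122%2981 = 1160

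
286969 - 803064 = -516095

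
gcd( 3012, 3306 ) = 6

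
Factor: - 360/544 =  - 45/68 = - 2^( - 2 )*3^2*5^1*17^( - 1) 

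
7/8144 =7/8144 = 0.00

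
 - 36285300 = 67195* ( - 540) 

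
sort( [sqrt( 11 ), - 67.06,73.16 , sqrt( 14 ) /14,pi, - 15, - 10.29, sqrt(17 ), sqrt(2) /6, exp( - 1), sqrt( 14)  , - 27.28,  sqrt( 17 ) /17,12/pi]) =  [ - 67.06, - 27.28, - 15, - 10.29,sqrt(2 ) /6,sqrt (17 ) /17,sqrt( 14 )/14, exp( - 1 ),pi, sqrt ( 11 ),sqrt( 14 ),12/pi, sqrt( 17 ), 73.16 ] 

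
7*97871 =685097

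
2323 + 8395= 10718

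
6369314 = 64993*98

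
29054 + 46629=75683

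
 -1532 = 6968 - 8500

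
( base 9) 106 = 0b1010111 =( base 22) 3l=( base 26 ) 39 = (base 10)87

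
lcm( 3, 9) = 9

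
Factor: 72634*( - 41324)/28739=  - 2^3*23^1 * 29^(-1)*991^( - 1)*  1579^1*10331^1 = - 3001527416/28739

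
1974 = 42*47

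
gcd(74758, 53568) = 2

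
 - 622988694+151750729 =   -  471237965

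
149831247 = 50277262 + 99553985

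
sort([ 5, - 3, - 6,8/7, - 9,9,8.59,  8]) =[ - 9,  -  6, - 3, 8/7,5 , 8,  8.59, 9]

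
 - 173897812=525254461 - 699152273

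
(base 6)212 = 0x50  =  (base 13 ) 62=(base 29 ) 2M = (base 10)80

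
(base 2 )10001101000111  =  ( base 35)7d1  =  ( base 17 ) 1E44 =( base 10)9031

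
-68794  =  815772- 884566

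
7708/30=256 + 14/15 = 256.93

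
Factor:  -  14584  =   - 2^3*1823^1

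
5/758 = 5/758 = 0.01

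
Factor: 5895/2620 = 9/4 = 2^(-2)*3^2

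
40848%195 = 93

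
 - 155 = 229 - 384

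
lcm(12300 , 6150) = 12300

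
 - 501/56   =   - 9+3/56=   - 8.95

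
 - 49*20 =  - 980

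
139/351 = 139/351 = 0.40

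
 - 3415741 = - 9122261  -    -  5706520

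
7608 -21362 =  - 13754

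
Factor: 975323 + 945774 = 1921097^1 =1921097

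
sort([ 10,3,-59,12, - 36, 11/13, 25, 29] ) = [ - 59,-36,11/13, 3, 10,  12,  25, 29] 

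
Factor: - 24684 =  - 2^2*3^1 * 11^2* 17^1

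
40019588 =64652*619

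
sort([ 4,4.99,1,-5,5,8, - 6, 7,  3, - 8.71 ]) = [-8.71,-6, - 5,1,3,  4,4.99, 5,7, 8] 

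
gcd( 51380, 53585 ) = 35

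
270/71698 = 135/35849 = 0.00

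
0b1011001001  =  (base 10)713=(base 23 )180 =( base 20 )1FD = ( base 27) QB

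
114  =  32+82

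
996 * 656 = 653376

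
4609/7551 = 4609/7551 = 0.61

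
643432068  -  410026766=233405302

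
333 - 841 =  - 508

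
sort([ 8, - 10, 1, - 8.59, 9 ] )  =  [ - 10, - 8.59,1, 8,9]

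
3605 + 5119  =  8724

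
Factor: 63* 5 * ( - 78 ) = -24570 = - 2^1*3^3*5^1*7^1*13^1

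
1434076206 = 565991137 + 868085069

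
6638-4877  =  1761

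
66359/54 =66359/54   =  1228.87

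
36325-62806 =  - 26481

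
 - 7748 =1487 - 9235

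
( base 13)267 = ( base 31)dk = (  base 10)423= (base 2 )110100111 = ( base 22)J5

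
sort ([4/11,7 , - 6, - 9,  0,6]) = [ - 9, - 6, 0,4/11,  6  ,  7]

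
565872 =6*94312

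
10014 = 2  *5007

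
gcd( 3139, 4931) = 1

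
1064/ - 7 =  -152/1=- 152.00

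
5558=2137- - 3421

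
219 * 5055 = 1107045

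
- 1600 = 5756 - 7356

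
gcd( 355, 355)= 355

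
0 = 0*39800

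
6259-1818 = 4441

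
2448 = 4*612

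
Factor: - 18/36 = - 1/2 = - 2^(-1 ) 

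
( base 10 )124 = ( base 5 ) 444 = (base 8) 174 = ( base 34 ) 3m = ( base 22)5e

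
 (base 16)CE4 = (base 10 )3300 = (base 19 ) 92d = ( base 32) 374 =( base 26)4MO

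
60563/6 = 60563/6 = 10093.83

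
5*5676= 28380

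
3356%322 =136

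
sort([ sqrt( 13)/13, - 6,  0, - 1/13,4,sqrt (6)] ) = [ - 6,-1/13,  0 , sqrt( 13 ) /13,sqrt( 6), 4] 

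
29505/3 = 9835 = 9835.00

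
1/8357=1/8357 = 0.00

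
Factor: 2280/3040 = 3/4 = 2^( - 2 )*3^1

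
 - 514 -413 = -927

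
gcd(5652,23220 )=36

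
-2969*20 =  - 59380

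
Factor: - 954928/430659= - 2^4*3^( - 2 )*13^1*109^( - 1)*439^( - 1 )*4591^1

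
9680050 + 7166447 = 16846497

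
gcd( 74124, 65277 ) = 9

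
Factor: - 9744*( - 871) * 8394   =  2^5*3^2*7^1*13^1*29^1 * 67^1  *1399^1=71240079456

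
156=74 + 82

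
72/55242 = 4/3069=   0.00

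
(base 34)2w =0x64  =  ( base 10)100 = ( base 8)144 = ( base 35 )2u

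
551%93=86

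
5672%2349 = 974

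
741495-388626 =352869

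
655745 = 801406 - 145661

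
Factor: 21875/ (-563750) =-35/902=-2^(  -  1)*5^1 *7^1*11^( - 1)*41^( - 1)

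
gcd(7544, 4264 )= 328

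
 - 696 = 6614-7310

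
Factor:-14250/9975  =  -10/7 = -2^1*5^1*7^(- 1 )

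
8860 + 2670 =11530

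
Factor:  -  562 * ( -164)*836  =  2^5*11^1*19^1 * 41^1*281^1=77052448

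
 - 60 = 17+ - 77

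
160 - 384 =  - 224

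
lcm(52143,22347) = 156429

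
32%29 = 3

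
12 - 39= - 27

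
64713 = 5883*11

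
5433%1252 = 425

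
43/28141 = 43/28141 = 0.00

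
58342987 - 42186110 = 16156877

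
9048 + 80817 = 89865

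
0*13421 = 0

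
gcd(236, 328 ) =4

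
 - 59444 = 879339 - 938783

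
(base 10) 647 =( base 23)153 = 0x287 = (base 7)1613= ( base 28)N3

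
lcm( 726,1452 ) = 1452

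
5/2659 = 5/2659=0.00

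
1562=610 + 952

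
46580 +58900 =105480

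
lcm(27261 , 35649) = 463437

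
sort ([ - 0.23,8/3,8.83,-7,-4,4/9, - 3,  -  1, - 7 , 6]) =[ - 7,  -  7, - 4, - 3, - 1, - 0.23,  4/9, 8/3, 6, 8.83]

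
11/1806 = 11/1806 = 0.01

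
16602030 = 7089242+9512788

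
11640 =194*60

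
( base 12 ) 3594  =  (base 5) 143031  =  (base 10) 6016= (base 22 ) c9a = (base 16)1780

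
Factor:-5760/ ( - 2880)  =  2^1=2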